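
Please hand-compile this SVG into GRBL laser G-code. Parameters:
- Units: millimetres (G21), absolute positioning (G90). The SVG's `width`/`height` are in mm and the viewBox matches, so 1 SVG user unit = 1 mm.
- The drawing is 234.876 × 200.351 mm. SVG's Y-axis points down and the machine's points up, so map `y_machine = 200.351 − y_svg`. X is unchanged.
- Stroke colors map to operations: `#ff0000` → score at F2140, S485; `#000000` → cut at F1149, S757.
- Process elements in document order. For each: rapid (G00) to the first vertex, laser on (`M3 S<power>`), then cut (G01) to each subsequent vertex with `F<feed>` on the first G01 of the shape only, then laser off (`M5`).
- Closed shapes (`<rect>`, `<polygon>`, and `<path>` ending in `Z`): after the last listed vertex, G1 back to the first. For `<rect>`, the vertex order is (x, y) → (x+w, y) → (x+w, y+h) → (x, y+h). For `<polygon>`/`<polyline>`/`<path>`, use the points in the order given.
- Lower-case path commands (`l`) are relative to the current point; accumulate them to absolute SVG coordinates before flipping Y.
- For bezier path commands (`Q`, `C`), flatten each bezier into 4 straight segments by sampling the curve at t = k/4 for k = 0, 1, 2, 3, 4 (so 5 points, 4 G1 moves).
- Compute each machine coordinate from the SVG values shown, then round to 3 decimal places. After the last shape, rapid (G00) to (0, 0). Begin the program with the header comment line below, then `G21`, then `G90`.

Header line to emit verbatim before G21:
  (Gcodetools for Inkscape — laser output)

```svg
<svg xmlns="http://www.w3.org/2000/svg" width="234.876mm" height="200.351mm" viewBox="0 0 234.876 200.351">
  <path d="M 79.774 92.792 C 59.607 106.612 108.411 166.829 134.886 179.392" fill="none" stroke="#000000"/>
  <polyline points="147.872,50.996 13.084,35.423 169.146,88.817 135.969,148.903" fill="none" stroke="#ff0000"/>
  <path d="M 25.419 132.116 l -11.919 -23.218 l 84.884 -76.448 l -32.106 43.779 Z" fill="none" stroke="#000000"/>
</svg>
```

(Gcodetools for Inkscape — laser output)
G21
G90
G00 X79.774 Y107.559
M3 S757
G01 X76.154 Y89.964 F1149
G01 X89.839 Y63.788
G01 X112.270 Y37.847
G01 X134.886 Y20.959
M5
G00 X147.872 Y149.355
M3 S485
G01 X13.084 Y164.928 F2140
G01 X169.146 Y111.534
G01 X135.969 Y51.448
M5
G00 X25.419 Y68.235
M3 S757
G01 X13.500 Y91.453 F1149
G01 X98.384 Y167.901
G01 X66.278 Y124.122
G01 X25.419 Y68.235
M5
G00 X0.000 Y0.000

Since the viewBox matches the mm dimensions, user units are millimetres directly. The only transform is the Y-flip y_m = 200.351 − y_svg.

Shape 1 is a cubic bezier drawn with `<path>`. Its stroke #000000 means cut at S757, F1149. After flipping Y the toolpath is (79.774,107.559) → (76.154,89.964) → (89.839,63.788) → (112.270,37.847) → (134.886,20.959).

Shape 2 is a open polyline drawn with `<polyline>`. Its stroke #ff0000 means score at S485, F2140. After flipping Y the toolpath is (147.872,149.355) → (13.084,164.928) → (169.146,111.534) → (135.969,51.448).

Shape 3 is a closed polygon drawn with `<path>`. Its stroke #000000 means cut at S757, F1149. After flipping Y the toolpath is (25.419,68.235) → (13.500,91.453) → (98.384,167.901) → (66.278,124.122) → (25.419,68.235), returning to the start.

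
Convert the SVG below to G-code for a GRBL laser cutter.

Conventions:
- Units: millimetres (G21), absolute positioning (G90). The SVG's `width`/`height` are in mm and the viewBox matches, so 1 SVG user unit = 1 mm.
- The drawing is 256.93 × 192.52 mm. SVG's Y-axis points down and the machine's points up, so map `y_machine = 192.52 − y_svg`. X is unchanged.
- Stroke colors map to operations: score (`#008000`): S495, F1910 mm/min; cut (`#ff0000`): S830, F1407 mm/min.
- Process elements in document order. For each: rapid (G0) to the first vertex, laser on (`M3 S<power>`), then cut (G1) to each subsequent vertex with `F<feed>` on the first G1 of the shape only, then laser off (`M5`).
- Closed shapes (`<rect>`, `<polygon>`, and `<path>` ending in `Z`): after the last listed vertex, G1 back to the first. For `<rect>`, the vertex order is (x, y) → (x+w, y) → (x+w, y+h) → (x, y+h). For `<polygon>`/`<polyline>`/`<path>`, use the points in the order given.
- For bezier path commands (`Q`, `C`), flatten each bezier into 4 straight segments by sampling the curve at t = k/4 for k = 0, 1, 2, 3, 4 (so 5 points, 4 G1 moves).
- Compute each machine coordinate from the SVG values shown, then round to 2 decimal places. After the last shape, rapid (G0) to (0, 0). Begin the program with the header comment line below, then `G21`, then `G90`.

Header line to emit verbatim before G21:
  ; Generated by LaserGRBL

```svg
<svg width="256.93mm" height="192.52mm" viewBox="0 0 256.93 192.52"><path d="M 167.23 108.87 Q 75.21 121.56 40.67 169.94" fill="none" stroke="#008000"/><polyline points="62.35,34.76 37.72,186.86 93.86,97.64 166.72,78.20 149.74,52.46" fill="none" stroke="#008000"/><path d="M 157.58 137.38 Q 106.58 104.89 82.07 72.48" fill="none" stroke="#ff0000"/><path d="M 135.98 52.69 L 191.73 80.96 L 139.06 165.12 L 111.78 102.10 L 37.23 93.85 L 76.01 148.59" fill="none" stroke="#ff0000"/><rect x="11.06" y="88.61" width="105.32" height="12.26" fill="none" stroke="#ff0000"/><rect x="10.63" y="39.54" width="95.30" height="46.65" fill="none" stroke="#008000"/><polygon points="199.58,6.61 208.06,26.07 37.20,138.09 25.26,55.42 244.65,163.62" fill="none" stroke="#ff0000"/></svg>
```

; Generated by LaserGRBL
G21
G90
G0 X167.23 Y83.65
M3 S495
G1 X124.81 Y75.07 F1910
G1 X89.58 Y62.04
G1 X61.53 Y44.54
G1 X40.67 Y22.58
M5
G0 X62.35 Y157.76
M3 S495
G1 X37.72 Y5.66 F1910
G1 X93.86 Y94.88
G1 X166.72 Y114.32
G1 X149.74 Y140.06
M5
G0 X157.58 Y55.14
M3 S830
G1 X133.74 Y71.38 F1407
G1 X113.20 Y87.61
G1 X95.98 Y103.83
G1 X82.07 Y120.04
M5
G0 X135.98 Y139.83
M3 S830
G1 X191.73 Y111.56 F1407
G1 X139.06 Y27.40
G1 X111.78 Y90.42
G1 X37.23 Y98.67
G1 X76.01 Y43.93
M5
G0 X11.06 Y103.91
M3 S830
G1 X116.38 Y103.91 F1407
G1 X116.38 Y91.65
G1 X11.06 Y91.65
G1 X11.06 Y103.91
M5
G0 X10.63 Y152.98
M3 S495
G1 X105.93 Y152.98 F1910
G1 X105.93 Y106.33
G1 X10.63 Y106.33
G1 X10.63 Y152.98
M5
G0 X199.58 Y185.91
M3 S830
G1 X208.06 Y166.45 F1407
G1 X37.20 Y54.43
G1 X25.26 Y137.10
G1 X244.65 Y28.90
G1 X199.58 Y185.91
M5
G0 X0.00 Y0.00

1 u = 1 mm; y_m = 192.52 − y.

[1] `<path>` quadratic bezier, #008000→score S495 F1910: (167.23,83.65) → (124.81,75.07) → (89.58,62.04) → (61.53,44.54) → (40.67,22.58)

[2] `<polyline>` open polyline, #008000→score S495 F1910: (62.35,157.76) → (37.72,5.66) → (93.86,94.88) → (166.72,114.32) → (149.74,140.06)

[3] `<path>` quadratic bezier, #ff0000→cut S830 F1407: (157.58,55.14) → (133.74,71.38) → (113.20,87.61) → (95.98,103.83) → (82.07,120.04)

[4] `<path>` open polyline, #ff0000→cut S830 F1407: (135.98,139.83) → (191.73,111.56) → (139.06,27.40) → (111.78,90.42) → (37.23,98.67) → (76.01,43.93)

[5] `<rect>` rectangle, #ff0000→cut S830 F1407: (11.06,103.91) → (116.38,103.91) → (116.38,91.65) → (11.06,91.65) → (11.06,103.91) (closed)

[6] `<rect>` rectangle, #008000→score S495 F1910: (10.63,152.98) → (105.93,152.98) → (105.93,106.33) → (10.63,106.33) → (10.63,152.98) (closed)

[7] `<polygon>` closed polygon, #ff0000→cut S830 F1407: (199.58,185.91) → (208.06,166.45) → (37.20,54.43) → (25.26,137.10) → (244.65,28.90) → (199.58,185.91) (closed)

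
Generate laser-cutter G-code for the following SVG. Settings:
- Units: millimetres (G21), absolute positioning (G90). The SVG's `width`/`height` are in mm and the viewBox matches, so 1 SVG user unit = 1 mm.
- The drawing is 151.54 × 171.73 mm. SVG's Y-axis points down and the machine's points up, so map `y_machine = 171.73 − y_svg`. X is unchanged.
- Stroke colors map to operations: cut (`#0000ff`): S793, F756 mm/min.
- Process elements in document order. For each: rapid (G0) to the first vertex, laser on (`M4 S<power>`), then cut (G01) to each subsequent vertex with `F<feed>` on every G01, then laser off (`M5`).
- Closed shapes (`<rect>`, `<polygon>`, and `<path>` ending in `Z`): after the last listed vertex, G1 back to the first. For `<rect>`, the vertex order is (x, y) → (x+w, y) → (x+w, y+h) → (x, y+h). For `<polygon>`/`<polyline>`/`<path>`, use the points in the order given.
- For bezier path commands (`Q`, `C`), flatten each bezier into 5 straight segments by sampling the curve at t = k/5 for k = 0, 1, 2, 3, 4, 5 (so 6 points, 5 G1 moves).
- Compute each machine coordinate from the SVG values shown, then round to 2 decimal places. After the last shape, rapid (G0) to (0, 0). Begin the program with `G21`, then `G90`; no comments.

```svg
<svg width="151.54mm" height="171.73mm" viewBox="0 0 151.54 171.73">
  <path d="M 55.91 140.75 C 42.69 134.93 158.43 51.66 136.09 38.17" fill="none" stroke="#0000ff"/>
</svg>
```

1 u = 1 mm; y_m = 171.73 − y.

[1] `<path>` cubic bezier, #0000ff→cut S793 F756: (55.91,30.98) → (61.32,42.59) → (84.86,65.72) → (113.71,93.30) → (135.06,118.27) → (136.09,133.56)

G21
G90
G0 X55.91 Y30.98
M4 S793
G01 X61.32 Y42.59 F756
G01 X84.86 Y65.72 F756
G01 X113.71 Y93.30 F756
G01 X135.06 Y118.27 F756
G01 X136.09 Y133.56 F756
M5
G0 X0.00 Y0.00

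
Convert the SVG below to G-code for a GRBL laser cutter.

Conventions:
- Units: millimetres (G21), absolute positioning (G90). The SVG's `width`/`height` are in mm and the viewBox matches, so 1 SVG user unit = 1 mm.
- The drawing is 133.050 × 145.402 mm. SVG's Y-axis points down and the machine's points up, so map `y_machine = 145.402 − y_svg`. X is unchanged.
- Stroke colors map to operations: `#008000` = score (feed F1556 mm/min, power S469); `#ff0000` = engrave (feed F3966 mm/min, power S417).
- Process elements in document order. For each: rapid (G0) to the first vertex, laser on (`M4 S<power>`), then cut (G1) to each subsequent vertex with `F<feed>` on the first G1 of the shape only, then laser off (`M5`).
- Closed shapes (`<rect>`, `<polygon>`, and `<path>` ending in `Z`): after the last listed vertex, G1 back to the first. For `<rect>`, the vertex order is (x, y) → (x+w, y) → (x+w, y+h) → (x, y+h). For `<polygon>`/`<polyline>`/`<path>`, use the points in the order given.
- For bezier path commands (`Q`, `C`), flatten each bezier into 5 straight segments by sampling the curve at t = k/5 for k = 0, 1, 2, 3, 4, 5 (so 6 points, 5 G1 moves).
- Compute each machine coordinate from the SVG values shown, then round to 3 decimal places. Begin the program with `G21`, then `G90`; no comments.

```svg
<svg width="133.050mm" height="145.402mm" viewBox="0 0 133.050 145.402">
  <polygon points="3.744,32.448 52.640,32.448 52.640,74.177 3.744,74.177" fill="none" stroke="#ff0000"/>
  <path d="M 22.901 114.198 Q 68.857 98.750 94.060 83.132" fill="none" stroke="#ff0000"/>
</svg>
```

viewBox `0 0 133.050 145.402` with mm width/height → 1 unit = 1 mm. Flip: y_m = 145.402 − y_svg.

**Shape 1** — `<polygon>` rectangle, stroke `#ff0000` → engrave (S417, F3966). Machine vertices: (3.744,112.954) → (52.640,112.954) → (52.640,71.225) → (3.744,71.225) → (3.744,112.954). Closed: final G1 returns to the first vertex.

**Shape 2** — `<path>` quadratic bezier, stroke `#ff0000` → engrave (S417, F3966). Control points (SVG): P0=(22.901,114.198), P1=(68.857,98.750), P2=(94.060,83.132); sampled at t=k/5. Machine vertices: (22.901,31.204) → (40.453,37.390) → (56.345,43.590) → (70.577,49.803) → (83.149,56.030) → (94.060,62.270). Open path.

G21
G90
G0 X3.744 Y112.954
M4 S417
G1 X52.640 Y112.954 F3966
G1 X52.640 Y71.225
G1 X3.744 Y71.225
G1 X3.744 Y112.954
M5
G0 X22.901 Y31.204
M4 S417
G1 X40.453 Y37.390 F3966
G1 X56.345 Y43.590
G1 X70.577 Y49.803
G1 X83.149 Y56.030
G1 X94.060 Y62.270
M5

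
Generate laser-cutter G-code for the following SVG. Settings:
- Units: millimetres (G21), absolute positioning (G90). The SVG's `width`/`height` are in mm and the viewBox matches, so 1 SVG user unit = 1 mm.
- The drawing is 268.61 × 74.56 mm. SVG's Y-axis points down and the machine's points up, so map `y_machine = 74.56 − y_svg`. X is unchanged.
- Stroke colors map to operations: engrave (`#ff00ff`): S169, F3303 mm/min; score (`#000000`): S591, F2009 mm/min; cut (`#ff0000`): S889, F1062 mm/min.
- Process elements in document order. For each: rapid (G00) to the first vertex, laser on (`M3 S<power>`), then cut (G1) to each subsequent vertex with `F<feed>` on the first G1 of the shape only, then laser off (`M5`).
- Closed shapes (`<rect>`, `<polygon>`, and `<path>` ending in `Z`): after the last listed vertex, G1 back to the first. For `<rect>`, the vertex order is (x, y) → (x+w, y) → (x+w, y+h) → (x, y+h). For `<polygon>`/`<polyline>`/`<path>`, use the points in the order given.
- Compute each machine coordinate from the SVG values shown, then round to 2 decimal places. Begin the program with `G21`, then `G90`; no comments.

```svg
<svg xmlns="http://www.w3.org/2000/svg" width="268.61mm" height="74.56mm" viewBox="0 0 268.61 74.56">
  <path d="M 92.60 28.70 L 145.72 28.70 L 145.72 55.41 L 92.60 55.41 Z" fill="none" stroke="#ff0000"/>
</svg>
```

viewBox `0 0 268.61 74.56` with mm width/height → 1 unit = 1 mm. Flip: y_m = 74.56 − y_svg.

**Shape 1** — `<path>` rectangle, stroke `#ff0000` → cut (S889, F1062). Machine vertices: (92.60,45.86) → (145.72,45.86) → (145.72,19.15) → (92.60,19.15) → (92.60,45.86). Closed: final G1 returns to the first vertex.

G21
G90
G00 X92.60 Y45.86
M3 S889
G1 X145.72 Y45.86 F1062
G1 X145.72 Y19.15
G1 X92.60 Y19.15
G1 X92.60 Y45.86
M5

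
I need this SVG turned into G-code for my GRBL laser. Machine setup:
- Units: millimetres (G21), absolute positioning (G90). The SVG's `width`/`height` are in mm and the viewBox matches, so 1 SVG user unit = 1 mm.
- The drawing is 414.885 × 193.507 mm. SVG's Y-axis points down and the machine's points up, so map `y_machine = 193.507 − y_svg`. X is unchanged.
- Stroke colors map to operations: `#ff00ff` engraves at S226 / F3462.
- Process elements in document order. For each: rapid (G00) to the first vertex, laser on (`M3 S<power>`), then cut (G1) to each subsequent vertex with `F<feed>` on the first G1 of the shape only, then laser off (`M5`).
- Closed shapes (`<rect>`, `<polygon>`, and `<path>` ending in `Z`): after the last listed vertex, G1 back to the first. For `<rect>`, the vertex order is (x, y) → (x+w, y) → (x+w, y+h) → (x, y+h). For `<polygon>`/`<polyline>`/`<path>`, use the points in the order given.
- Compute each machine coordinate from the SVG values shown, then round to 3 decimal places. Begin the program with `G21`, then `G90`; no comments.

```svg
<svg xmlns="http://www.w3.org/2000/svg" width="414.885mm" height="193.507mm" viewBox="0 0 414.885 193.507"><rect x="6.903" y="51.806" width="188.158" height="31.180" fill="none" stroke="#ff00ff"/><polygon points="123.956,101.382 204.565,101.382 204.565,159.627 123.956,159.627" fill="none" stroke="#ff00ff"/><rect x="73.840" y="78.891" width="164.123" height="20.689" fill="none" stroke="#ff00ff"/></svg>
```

Since the viewBox matches the mm dimensions, user units are millimetres directly. The only transform is the Y-flip y_m = 193.507 − y_svg.

Shape 1 is a rectangle drawn with `<rect>`. Its stroke #ff00ff means engrave at S226, F3462. After flipping Y the toolpath is (6.903,141.701) → (195.061,141.701) → (195.061,110.521) → (6.903,110.521) → (6.903,141.701), returning to the start.

Shape 2 is a rectangle drawn with `<polygon>`. Its stroke #ff00ff means engrave at S226, F3462. After flipping Y the toolpath is (123.956,92.125) → (204.565,92.125) → (204.565,33.880) → (123.956,33.880) → (123.956,92.125), returning to the start.

Shape 3 is a rectangle drawn with `<rect>`. Its stroke #ff00ff means engrave at S226, F3462. After flipping Y the toolpath is (73.840,114.616) → (237.963,114.616) → (237.963,93.927) → (73.840,93.927) → (73.840,114.616), returning to the start.

G21
G90
G00 X6.903 Y141.701
M3 S226
G1 X195.061 Y141.701 F3462
G1 X195.061 Y110.521
G1 X6.903 Y110.521
G1 X6.903 Y141.701
M5
G00 X123.956 Y92.125
M3 S226
G1 X204.565 Y92.125 F3462
G1 X204.565 Y33.880
G1 X123.956 Y33.880
G1 X123.956 Y92.125
M5
G00 X73.840 Y114.616
M3 S226
G1 X237.963 Y114.616 F3462
G1 X237.963 Y93.927
G1 X73.840 Y93.927
G1 X73.840 Y114.616
M5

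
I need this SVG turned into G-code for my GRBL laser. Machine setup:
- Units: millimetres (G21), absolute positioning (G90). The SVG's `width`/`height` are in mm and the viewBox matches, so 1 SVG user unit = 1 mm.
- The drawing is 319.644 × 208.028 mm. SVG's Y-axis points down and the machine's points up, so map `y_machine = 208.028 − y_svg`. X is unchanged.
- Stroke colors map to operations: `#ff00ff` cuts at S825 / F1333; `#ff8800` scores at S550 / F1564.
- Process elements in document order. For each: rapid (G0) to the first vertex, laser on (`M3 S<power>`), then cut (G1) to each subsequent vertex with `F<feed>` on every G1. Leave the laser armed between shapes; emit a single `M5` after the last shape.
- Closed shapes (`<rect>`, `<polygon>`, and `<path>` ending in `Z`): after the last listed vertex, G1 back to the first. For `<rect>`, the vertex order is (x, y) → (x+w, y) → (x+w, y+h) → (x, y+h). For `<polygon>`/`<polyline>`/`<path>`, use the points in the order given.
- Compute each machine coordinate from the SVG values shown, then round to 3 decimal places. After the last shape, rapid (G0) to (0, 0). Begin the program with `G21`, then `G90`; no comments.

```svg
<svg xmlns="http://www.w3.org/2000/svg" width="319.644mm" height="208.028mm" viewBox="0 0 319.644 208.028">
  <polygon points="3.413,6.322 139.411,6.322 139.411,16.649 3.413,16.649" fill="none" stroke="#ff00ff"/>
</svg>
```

1 u = 1 mm; y_m = 208.028 − y.

[1] `<polygon>` rectangle, #ff00ff→cut S825 F1333: (3.413,201.706) → (139.411,201.706) → (139.411,191.379) → (3.413,191.379) → (3.413,201.706) (closed)

G21
G90
G0 X3.413 Y201.706
M3 S825
G1 X139.411 Y201.706 F1333
G1 X139.411 Y191.379 F1333
G1 X3.413 Y191.379 F1333
G1 X3.413 Y201.706 F1333
M5
G0 X0.000 Y0.000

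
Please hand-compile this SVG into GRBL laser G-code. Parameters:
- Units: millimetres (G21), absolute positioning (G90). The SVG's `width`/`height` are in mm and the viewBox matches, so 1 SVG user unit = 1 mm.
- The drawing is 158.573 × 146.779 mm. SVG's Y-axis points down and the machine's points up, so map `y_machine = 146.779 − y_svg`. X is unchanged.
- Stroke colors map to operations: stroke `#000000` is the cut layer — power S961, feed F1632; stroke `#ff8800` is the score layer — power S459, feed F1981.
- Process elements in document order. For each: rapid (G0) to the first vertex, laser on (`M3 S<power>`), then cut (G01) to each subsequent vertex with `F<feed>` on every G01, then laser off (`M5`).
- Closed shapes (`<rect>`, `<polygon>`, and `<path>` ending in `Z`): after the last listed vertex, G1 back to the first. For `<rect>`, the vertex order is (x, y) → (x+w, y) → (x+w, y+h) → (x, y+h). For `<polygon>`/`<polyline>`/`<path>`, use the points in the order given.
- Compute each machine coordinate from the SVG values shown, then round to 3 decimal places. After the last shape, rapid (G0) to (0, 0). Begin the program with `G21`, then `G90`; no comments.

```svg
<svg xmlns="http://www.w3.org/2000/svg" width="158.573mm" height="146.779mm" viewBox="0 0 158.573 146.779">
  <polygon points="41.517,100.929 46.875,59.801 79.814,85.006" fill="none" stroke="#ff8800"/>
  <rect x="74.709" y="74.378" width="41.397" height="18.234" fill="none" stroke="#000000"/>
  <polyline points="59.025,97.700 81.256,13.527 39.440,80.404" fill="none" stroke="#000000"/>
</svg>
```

G21
G90
G0 X41.517 Y45.850
M3 S459
G01 X46.875 Y86.978 F1981
G01 X79.814 Y61.773 F1981
G01 X41.517 Y45.850 F1981
M5
G0 X74.709 Y72.401
M3 S961
G01 X116.106 Y72.401 F1632
G01 X116.106 Y54.167 F1632
G01 X74.709 Y54.167 F1632
G01 X74.709 Y72.401 F1632
M5
G0 X59.025 Y49.079
M3 S961
G01 X81.256 Y133.252 F1632
G01 X39.440 Y66.375 F1632
M5
G0 X0.000 Y0.000

1 u = 1 mm; y_m = 146.779 − y.

[1] `<polygon>` regular polygon, #ff8800→score S459 F1981: (41.517,45.850) → (46.875,86.978) → (79.814,61.773) → (41.517,45.850) (closed)

[2] `<rect>` rectangle, #000000→cut S961 F1632: (74.709,72.401) → (116.106,72.401) → (116.106,54.167) → (74.709,54.167) → (74.709,72.401) (closed)

[3] `<polyline>` open polyline, #000000→cut S961 F1632: (59.025,49.079) → (81.256,133.252) → (39.440,66.375)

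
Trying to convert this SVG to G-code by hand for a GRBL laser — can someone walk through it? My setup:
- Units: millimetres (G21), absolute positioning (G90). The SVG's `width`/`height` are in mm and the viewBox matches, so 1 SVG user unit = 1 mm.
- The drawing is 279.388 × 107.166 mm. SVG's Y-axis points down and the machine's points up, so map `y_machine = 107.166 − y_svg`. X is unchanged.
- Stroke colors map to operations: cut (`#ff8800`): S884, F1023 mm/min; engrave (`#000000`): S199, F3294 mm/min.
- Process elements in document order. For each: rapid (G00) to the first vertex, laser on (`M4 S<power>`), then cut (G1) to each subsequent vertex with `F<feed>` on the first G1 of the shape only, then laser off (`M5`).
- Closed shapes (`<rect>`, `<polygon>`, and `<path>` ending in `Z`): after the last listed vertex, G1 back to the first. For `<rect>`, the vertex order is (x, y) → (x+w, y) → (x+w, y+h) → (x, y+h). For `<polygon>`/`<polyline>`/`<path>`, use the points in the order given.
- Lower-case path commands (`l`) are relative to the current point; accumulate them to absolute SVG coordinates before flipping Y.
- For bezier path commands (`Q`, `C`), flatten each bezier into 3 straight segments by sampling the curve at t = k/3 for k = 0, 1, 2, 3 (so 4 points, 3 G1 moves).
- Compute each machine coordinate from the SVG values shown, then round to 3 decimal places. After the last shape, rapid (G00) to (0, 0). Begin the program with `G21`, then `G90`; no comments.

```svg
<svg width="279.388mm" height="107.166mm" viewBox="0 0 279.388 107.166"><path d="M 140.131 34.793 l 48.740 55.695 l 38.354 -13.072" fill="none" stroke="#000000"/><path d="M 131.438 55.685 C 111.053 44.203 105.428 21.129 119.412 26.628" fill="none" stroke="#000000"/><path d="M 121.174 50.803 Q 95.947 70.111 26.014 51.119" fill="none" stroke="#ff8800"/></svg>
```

G21
G90
G00 X140.131 Y72.373
M4 S199
G1 X188.871 Y16.678 F3294
G1 X227.225 Y29.750
M5
G00 X131.438 Y51.481
M4 S199
G1 X116.153 Y65.339 F3294
G1 X111.785 Y78.000
G1 X119.412 Y80.538
M5
G00 X121.174 Y56.363
M4 S884
G1 X99.389 Y47.747 F1023
G1 X67.669 Y47.641
G1 X26.014 Y56.047
M5
G00 X0.000 Y0.000

1 u = 1 mm; y_m = 107.166 − y.

[1] `<path>` open polyline, #000000→engrave S199 F3294: (140.131,72.373) → (188.871,16.678) → (227.225,29.750)

[2] `<path>` cubic bezier, #000000→engrave S199 F3294: (131.438,51.481) → (116.153,65.339) → (111.785,78.000) → (119.412,80.538)

[3] `<path>` quadratic bezier, #ff8800→cut S884 F1023: (121.174,56.363) → (99.389,47.747) → (67.669,47.641) → (26.014,56.047)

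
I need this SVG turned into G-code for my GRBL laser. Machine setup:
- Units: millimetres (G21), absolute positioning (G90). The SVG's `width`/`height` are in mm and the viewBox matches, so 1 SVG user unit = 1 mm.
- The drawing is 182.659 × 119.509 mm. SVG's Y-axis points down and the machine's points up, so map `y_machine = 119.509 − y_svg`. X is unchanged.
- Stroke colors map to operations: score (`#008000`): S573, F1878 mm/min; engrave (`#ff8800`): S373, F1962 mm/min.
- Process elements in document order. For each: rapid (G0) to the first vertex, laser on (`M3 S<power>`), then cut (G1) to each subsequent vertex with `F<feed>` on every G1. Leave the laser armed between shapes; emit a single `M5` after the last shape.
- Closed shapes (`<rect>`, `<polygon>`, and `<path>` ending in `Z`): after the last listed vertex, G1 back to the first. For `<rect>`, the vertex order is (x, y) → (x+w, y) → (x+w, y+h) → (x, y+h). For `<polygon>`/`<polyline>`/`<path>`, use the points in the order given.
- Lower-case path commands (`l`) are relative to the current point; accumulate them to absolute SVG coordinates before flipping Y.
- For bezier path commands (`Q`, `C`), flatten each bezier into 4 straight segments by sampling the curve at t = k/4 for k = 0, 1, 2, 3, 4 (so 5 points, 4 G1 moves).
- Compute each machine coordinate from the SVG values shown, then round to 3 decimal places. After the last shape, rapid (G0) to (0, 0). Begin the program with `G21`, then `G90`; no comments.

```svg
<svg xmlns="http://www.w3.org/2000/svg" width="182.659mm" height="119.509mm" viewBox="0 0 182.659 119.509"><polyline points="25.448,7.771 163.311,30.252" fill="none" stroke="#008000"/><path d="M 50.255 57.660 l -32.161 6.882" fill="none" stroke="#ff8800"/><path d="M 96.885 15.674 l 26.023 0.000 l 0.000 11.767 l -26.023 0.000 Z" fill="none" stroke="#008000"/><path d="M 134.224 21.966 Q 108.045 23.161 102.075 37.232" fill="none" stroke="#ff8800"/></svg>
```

Since the viewBox matches the mm dimensions, user units are millimetres directly. The only transform is the Y-flip y_m = 119.509 − y_svg.

Shape 1 is a line segment drawn with `<polyline>`. Its stroke #008000 means score at S573, F1878. After flipping Y the toolpath is (25.448,111.738) → (163.311,89.257).

Shape 2 is a line segment drawn with `<path>`. Its stroke #ff8800 means engrave at S373, F1962. After flipping Y the toolpath is (50.255,61.849) → (18.094,54.967).

Shape 3 is a rectangle drawn with `<path>`. Its stroke #008000 means score at S573, F1878. After flipping Y the toolpath is (96.885,103.835) → (122.908,103.835) → (122.908,92.068) → (96.885,92.068) → (96.885,103.835), returning to the start.

Shape 4 is a quadratic bezier drawn with `<path>`. Its stroke #ff8800 means engrave at S373, F1962. After flipping Y the toolpath is (134.224,97.543) → (122.398,96.141) → (113.097,93.129) → (106.323,88.508) → (102.075,82.277).

G21
G90
G0 X25.448 Y111.738
M3 S573
G1 X163.311 Y89.257 F1878
G0 X50.255 Y61.849
M3 S373
G1 X18.094 Y54.967 F1962
G0 X96.885 Y103.835
M3 S573
G1 X122.908 Y103.835 F1878
G1 X122.908 Y92.068 F1878
G1 X96.885 Y92.068 F1878
G1 X96.885 Y103.835 F1878
G0 X134.224 Y97.543
M3 S373
G1 X122.398 Y96.141 F1962
G1 X113.097 Y93.129 F1962
G1 X106.323 Y88.508 F1962
G1 X102.075 Y82.277 F1962
M5
G0 X0.000 Y0.000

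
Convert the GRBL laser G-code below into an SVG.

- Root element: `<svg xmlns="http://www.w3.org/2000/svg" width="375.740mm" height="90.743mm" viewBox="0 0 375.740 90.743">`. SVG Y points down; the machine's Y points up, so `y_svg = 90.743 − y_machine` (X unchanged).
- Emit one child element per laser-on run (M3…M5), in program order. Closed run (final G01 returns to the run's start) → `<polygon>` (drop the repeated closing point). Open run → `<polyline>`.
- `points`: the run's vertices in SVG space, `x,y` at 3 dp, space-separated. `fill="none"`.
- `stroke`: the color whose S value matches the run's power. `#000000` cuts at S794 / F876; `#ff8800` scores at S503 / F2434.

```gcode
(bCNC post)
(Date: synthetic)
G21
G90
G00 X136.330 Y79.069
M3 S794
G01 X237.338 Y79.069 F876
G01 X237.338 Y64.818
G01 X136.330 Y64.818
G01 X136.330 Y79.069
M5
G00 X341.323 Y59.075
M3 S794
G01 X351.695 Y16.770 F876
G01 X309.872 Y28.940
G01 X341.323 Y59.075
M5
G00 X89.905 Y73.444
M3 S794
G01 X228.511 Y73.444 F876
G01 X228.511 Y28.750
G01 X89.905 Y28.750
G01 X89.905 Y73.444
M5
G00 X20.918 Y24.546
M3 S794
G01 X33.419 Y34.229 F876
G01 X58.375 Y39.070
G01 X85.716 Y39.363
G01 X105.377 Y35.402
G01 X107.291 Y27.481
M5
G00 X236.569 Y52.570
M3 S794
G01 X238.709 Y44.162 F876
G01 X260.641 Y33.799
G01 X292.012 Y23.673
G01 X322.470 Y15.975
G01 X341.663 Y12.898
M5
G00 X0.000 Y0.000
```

<svg xmlns="http://www.w3.org/2000/svg" width="375.740mm" height="90.743mm" viewBox="0 0 375.740 90.743">
  <polygon points="136.330,11.674 237.338,11.674 237.338,25.925 136.330,25.925" fill="none" stroke="#000000"/>
  <polygon points="341.323,31.668 351.695,73.973 309.872,61.803" fill="none" stroke="#000000"/>
  <polygon points="89.905,17.299 228.511,17.299 228.511,61.993 89.905,61.993" fill="none" stroke="#000000"/>
  <polyline points="20.918,66.197 33.419,56.514 58.375,51.673 85.716,51.380 105.377,55.341 107.291,63.262" fill="none" stroke="#000000"/>
  <polyline points="236.569,38.173 238.709,46.581 260.641,56.944 292.012,67.070 322.470,74.768 341.663,77.845" fill="none" stroke="#000000"/>
</svg>

y_svg = 90.743 − y_m. Every run uses S794, so all elements get stroke `#000000` (cut).

[1] closed run; points: 136.330,11.674 237.338,11.674 237.338,25.925 136.330,25.925

[2] closed run; points: 341.323,31.668 351.695,73.973 309.872,61.803

[3] closed run; points: 89.905,17.299 228.511,17.299 228.511,61.993 89.905,61.993

[4] open run; points: 20.918,66.197 33.419,56.514 58.375,51.673 85.716,51.380 105.377,55.341 107.291,63.262

[5] open run; points: 236.569,38.173 238.709,46.581 260.641,56.944 292.012,67.070 322.470,74.768 341.663,77.845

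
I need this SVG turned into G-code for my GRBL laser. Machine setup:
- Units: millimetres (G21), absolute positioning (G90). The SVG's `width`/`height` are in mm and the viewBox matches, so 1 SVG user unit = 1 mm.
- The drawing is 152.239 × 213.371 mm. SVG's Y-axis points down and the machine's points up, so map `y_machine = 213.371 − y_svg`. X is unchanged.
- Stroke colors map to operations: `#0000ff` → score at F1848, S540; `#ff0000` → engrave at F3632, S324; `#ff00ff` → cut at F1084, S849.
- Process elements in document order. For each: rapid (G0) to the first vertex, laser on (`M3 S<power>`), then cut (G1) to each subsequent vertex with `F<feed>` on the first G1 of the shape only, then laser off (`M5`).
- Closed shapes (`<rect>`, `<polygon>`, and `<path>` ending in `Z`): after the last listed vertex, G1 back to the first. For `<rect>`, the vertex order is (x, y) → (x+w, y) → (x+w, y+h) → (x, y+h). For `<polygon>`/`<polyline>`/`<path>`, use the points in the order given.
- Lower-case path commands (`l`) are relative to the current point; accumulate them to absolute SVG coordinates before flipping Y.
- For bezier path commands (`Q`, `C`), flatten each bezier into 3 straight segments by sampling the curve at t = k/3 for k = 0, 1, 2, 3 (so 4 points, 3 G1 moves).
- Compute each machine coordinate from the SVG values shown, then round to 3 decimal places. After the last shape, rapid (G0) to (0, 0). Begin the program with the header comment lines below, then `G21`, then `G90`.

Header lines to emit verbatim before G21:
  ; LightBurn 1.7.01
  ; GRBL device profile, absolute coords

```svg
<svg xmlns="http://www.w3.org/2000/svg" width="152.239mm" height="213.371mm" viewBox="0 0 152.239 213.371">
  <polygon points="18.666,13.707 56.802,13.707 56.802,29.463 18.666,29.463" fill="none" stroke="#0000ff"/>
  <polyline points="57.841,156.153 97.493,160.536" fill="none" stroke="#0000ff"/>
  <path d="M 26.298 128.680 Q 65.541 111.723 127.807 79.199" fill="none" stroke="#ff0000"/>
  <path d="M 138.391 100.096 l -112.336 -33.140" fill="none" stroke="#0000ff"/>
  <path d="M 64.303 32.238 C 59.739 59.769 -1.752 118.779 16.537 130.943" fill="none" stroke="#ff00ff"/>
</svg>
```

viewBox `0 0 152.239 213.371` with mm width/height → 1 unit = 1 mm. Flip: y_m = 213.371 − y_svg.

**Shape 1** — `<polygon>` rectangle, stroke `#0000ff` → score (S540, F1848). Machine vertices: (18.666,199.664) → (56.802,199.664) → (56.802,183.908) → (18.666,183.908) → (18.666,199.664). Closed: final G1 returns to the first vertex.

**Shape 2** — `<polyline>` line segment, stroke `#0000ff` → score (S540, F1848). Machine vertices: (57.841,57.218) → (97.493,52.835). Open path.

**Shape 3** — `<path>` quadratic bezier, stroke `#ff0000` → engrave (S324, F3632). Control points (SVG): P0=(26.298,128.680), P1=(65.541,111.723), P2=(127.807,79.199); sampled at t=k/3. Machine vertices: (26.298,84.691) → (55.018,97.725) → (88.854,114.219) → (127.807,134.172). Open path.

**Shape 4** — `<path>` line segment, stroke `#0000ff` → score (S540, F1848). Machine vertices: (138.391,113.275) → (26.055,146.415). Open path.

**Shape 5** — `<path>` cubic bezier, stroke `#ff00ff` → cut (S849, F1084). Control points (SVG): P0=(64.303,32.238), P1=(59.739,59.769), P2=(-1.752,118.779), P3=(16.537,130.943); sampled at t=k/3. Machine vertices: (64.303,181.133) → (45.827,146.010) → (19.778,107.306) → (16.537,82.428). Open path.

; LightBurn 1.7.01
; GRBL device profile, absolute coords
G21
G90
G0 X18.666 Y199.664
M3 S540
G1 X56.802 Y199.664 F1848
G1 X56.802 Y183.908
G1 X18.666 Y183.908
G1 X18.666 Y199.664
M5
G0 X57.841 Y57.218
M3 S540
G1 X97.493 Y52.835 F1848
M5
G0 X26.298 Y84.691
M3 S324
G1 X55.018 Y97.725 F3632
G1 X88.854 Y114.219
G1 X127.807 Y134.172
M5
G0 X138.391 Y113.275
M3 S540
G1 X26.055 Y146.415 F1848
M5
G0 X64.303 Y181.133
M3 S849
G1 X45.827 Y146.010 F1084
G1 X19.778 Y107.306
G1 X16.537 Y82.428
M5
G0 X0.000 Y0.000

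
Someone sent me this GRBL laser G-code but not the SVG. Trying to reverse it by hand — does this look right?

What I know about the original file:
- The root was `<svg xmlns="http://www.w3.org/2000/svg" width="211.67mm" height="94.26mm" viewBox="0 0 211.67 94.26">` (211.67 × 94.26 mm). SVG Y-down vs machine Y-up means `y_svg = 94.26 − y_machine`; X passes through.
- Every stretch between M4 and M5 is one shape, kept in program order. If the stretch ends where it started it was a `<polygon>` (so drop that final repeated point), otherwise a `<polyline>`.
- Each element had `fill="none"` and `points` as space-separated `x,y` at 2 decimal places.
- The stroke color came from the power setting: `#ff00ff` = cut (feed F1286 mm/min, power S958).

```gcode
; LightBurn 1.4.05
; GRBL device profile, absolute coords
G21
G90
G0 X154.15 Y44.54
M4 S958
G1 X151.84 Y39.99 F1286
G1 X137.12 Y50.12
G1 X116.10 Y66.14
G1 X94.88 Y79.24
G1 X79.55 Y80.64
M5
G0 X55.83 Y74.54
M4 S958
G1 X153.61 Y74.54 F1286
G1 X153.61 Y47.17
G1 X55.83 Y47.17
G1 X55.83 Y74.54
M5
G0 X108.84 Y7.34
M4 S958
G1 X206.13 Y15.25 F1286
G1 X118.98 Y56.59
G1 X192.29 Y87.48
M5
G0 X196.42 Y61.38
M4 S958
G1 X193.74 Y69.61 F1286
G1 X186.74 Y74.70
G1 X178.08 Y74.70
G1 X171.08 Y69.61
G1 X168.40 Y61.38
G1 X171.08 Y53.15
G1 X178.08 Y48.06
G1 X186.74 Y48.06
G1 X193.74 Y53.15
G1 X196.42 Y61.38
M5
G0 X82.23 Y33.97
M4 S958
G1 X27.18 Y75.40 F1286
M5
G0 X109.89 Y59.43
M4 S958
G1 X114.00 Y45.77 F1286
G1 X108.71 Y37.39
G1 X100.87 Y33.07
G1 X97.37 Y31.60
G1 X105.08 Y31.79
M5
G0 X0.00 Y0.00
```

<svg xmlns="http://www.w3.org/2000/svg" width="211.67mm" height="94.26mm" viewBox="0 0 211.67 94.26">
  <polyline points="154.15,49.72 151.84,54.27 137.12,44.14 116.10,28.12 94.88,15.02 79.55,13.62" fill="none" stroke="#ff00ff"/>
  <polygon points="55.83,19.72 153.61,19.72 153.61,47.09 55.83,47.09" fill="none" stroke="#ff00ff"/>
  <polyline points="108.84,86.92 206.13,79.01 118.98,37.67 192.29,6.78" fill="none" stroke="#ff00ff"/>
  <polygon points="196.42,32.88 193.74,24.65 186.74,19.56 178.08,19.56 171.08,24.65 168.40,32.88 171.08,41.11 178.08,46.20 186.74,46.20 193.74,41.11" fill="none" stroke="#ff00ff"/>
  <polyline points="82.23,60.29 27.18,18.86" fill="none" stroke="#ff00ff"/>
  <polyline points="109.89,34.83 114.00,48.49 108.71,56.87 100.87,61.19 97.37,62.66 105.08,62.47" fill="none" stroke="#ff00ff"/>
</svg>

y_svg = 94.26 − y_m. Every run uses S958, so all elements get stroke `#ff00ff` (cut).

[1] open run; points: 154.15,49.72 151.84,54.27 137.12,44.14 116.10,28.12 94.88,15.02 79.55,13.62

[2] closed run; points: 55.83,19.72 153.61,19.72 153.61,47.09 55.83,47.09

[3] open run; points: 108.84,86.92 206.13,79.01 118.98,37.67 192.29,6.78

[4] closed run; points: 196.42,32.88 193.74,24.65 186.74,19.56 178.08,19.56 171.08,24.65 168.40,32.88 171.08,41.11 178.08,46.20 186.74,46.20 193.74,41.11

[5] open run; points: 82.23,60.29 27.18,18.86

[6] open run; points: 109.89,34.83 114.00,48.49 108.71,56.87 100.87,61.19 97.37,62.66 105.08,62.47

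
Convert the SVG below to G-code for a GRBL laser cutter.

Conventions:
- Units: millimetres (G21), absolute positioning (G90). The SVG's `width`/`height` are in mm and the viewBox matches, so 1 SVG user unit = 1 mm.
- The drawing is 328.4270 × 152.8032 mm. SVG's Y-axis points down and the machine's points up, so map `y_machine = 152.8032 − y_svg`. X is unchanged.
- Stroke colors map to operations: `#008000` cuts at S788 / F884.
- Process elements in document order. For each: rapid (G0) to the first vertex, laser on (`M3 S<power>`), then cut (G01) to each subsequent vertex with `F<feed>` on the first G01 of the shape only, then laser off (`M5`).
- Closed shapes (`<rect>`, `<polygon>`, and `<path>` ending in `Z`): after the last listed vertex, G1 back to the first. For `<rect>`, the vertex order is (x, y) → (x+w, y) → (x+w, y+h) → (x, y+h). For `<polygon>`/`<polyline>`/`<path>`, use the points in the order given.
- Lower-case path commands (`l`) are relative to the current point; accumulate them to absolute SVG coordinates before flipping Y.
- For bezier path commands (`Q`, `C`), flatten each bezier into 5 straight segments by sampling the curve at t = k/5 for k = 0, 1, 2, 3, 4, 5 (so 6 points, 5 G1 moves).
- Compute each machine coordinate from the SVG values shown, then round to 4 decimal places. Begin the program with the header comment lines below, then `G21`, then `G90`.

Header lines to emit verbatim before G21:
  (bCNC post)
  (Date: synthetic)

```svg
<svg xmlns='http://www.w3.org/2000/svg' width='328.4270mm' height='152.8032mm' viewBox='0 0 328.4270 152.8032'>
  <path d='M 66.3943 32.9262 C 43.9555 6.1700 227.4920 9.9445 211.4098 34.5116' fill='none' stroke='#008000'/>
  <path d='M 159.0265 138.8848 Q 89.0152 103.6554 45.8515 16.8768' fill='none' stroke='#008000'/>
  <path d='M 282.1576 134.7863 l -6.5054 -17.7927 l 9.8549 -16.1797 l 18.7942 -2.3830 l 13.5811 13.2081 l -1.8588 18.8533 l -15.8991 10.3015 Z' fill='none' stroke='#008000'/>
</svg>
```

1 u = 1 mm; y_m = 152.8032 − y.

[1] `<path>` cubic bezier, #008000→cut S788 F884: (66.3943,119.8770) → (74.4033,132.3449) → (112.3779,137.9529) → (160.8495,137.1684) → (200.3496,130.4588) → (211.4098,118.2916)

[2] `<path>` quadratic bezier, #008000→cut S788 F884: (159.0265,13.9184) → (132.0959,30.0721) → (107.3131,50.3498) → (84.6781,74.7514) → (64.1909,103.2769) → (45.8515,135.9264)

[3] `<path>` regular polygon, #008000→cut S788 F884: (282.1576,18.0169) → (275.6522,35.8096) → (285.5071,51.9893) → (304.3013,54.3723) → (317.8824,41.1642) → (316.0236,22.3109) → (300.1245,12.0094) → (282.1576,18.0169) (closed)

(bCNC post)
(Date: synthetic)
G21
G90
G0 X66.3943 Y119.8770
M3 S788
G01 X74.4033 Y132.3449 F884
G01 X112.3779 Y137.9529
G01 X160.8495 Y137.1684
G01 X200.3496 Y130.4588
G01 X211.4098 Y118.2916
M5
G0 X159.0265 Y13.9184
M3 S788
G01 X132.0959 Y30.0721 F884
G01 X107.3131 Y50.3498
G01 X84.6781 Y74.7514
G01 X64.1909 Y103.2769
G01 X45.8515 Y135.9264
M5
G0 X282.1576 Y18.0169
M3 S788
G01 X275.6522 Y35.8096 F884
G01 X285.5071 Y51.9893
G01 X304.3013 Y54.3723
G01 X317.8824 Y41.1642
G01 X316.0236 Y22.3109
G01 X300.1245 Y12.0094
G01 X282.1576 Y18.0169
M5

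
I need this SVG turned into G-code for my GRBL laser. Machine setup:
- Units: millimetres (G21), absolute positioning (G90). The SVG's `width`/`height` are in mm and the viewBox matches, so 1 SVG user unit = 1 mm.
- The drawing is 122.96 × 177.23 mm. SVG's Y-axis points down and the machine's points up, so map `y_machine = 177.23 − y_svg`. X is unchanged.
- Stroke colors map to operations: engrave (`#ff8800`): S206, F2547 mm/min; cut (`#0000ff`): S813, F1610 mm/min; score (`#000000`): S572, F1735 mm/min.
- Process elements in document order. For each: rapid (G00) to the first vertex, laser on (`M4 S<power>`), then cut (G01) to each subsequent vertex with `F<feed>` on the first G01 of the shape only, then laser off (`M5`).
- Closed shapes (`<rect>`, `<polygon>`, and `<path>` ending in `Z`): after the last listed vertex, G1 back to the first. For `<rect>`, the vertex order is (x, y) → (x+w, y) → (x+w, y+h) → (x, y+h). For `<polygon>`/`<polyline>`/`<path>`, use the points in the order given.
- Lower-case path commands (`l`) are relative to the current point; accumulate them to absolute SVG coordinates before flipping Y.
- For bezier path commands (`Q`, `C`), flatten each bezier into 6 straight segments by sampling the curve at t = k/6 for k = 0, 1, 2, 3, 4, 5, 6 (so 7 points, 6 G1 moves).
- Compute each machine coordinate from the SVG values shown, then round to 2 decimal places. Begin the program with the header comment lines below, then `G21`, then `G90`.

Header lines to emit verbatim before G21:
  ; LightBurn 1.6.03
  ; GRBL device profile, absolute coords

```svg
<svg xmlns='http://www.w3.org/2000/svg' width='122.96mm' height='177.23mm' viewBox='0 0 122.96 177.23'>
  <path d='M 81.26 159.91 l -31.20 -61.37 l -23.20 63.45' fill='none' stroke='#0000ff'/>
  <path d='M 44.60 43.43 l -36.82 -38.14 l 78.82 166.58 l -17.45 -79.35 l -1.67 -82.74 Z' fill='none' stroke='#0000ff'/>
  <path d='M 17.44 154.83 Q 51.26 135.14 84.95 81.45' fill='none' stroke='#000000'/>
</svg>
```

; LightBurn 1.6.03
; GRBL device profile, absolute coords
G21
G90
G00 X81.26 Y17.32
M4 S813
G01 X50.06 Y78.69 F1610
G01 X26.86 Y15.24
M5
G00 X44.60 Y133.80
M4 S813
G01 X7.78 Y171.94 F1610
G01 X86.60 Y5.36
G01 X69.15 Y84.71
G01 X67.48 Y167.45
G01 X44.60 Y133.80
M5
G00 X17.44 Y22.40
M4 S572
G01 X28.71 Y29.91 F1735
G01 X39.97 Y39.30
G01 X51.23 Y50.59
G01 X62.48 Y63.76
G01 X73.72 Y78.83
G01 X84.95 Y95.78
M5

Since the viewBox matches the mm dimensions, user units are millimetres directly. The only transform is the Y-flip y_m = 177.23 − y_svg.

Shape 1 is a open polyline drawn with `<path>`. Its stroke #0000ff means cut at S813, F1610. After flipping Y the toolpath is (81.26,17.32) → (50.06,78.69) → (26.86,15.24).

Shape 2 is a closed polygon drawn with `<path>`. Its stroke #0000ff means cut at S813, F1610. After flipping Y the toolpath is (44.60,133.80) → (7.78,171.94) → (86.60,5.36) → (69.15,84.71) → (67.48,167.45) → (44.60,133.80), returning to the start.

Shape 3 is a quadratic bezier drawn with `<path>`. Its stroke #000000 means score at S572, F1735. After flipping Y the toolpath is (17.44,22.40) → (28.71,29.91) → (39.97,39.30) → (51.23,50.59) → (62.48,63.76) → (73.72,78.83) → (84.95,95.78).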